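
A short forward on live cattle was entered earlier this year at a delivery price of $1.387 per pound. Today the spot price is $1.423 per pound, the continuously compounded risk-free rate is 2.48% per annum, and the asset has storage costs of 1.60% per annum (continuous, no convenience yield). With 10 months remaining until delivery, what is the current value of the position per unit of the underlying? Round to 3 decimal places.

Current fair forward for the remaining 10 months: F = S·e^((r + u)·T), (r + u) = 0.0248 + 0.0160 = 0.0408
F = 1.423 · e^(0.0408 × 10/12) = 1.423 × 1.034585 = 1.4722
Value of long forward = (F − K)·e^(−rT) = (1.4722 − 1.387) · e^(−0.0248·10/12)
= 0.0852 × 0.979545 = 0.083
Short position value = −(long value) = -$0.083

-$0.083 per pound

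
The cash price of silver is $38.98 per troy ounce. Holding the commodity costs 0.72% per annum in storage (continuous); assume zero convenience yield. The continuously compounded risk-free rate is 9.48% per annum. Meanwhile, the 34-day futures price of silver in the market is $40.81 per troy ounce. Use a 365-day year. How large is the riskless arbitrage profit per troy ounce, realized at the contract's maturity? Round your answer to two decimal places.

$1.46 per troy ounce

Fair futures: F* = S·e^(carry·T), with carry = (r + u) = 0.0948 + 0.0072 = 0.1020
F* = 38.98 · e^(0.1020 × 34/365) = 38.98 · e^0.009501 = 38.98 × 1.009546 = $39.3521
Market $40.81 > fair $39.3521: forward overpriced → cash-and-carry (buy spot, short the forward).
At maturity, profit = |F_mkt − F*| = |40.81 − 39.3521| = $1.46 per troy ounce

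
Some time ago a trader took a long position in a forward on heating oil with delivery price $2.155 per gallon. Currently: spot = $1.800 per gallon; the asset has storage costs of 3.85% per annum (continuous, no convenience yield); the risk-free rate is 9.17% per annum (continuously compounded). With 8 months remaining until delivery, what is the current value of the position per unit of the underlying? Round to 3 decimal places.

Current fair forward for the remaining 8 months: F = S·e^((r + u)·T), (r + u) = 0.0917 + 0.0385 = 0.1302
F = 1.800 · e^(0.1302 × 8/12) = 1.800 × 1.090679 = 1.9632
Value of long forward = (F − K)·e^(−rT) = (1.9632 − 2.155) · e^(−0.0917·8/12)
= -0.1918 × 0.940698 = -0.180

-$0.180 per gallon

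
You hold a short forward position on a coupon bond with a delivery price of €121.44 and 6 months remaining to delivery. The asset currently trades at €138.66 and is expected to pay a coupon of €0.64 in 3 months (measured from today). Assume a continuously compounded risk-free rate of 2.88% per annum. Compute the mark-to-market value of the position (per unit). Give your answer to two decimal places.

PV(remaining coupons) I = 0.64·e^(−0.0288·3/12) = 0.6354
Current forward F = (S − I)·e^(rT) = (138.66 − 0.6354)·e^(0.0288·6/12) = 138.0246 × 1.014504 = 140.0265
Value (long) = (F − K)·e^(−rT) = (140.0265 − 121.44) × 0.985703 = 18.3208
Short position value = −(long value) = -€18.32

-€18.32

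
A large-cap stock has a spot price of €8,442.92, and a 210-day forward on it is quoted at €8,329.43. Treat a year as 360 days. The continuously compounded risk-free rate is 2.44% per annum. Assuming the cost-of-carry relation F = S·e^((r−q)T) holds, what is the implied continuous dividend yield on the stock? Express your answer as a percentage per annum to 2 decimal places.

4.76%

From F = S·e^((r−q)T): (r − q) = ln(F/S)/T
ln(8329.43/8442.92) = ln(0.986558) = -0.013533
(r − q) = -0.013533 / (210/360) = -0.023199
q = r − ln(F/S)/T = 0.0244 + 0.023199 = 0.047599
q = 4.76%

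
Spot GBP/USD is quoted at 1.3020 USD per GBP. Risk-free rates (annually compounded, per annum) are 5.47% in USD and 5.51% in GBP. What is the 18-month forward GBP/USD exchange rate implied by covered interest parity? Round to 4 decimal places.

By covered interest parity, F = S · (1+r_USD)^T / (1+r_GBP)^T
= 1.3020 × 1.083162 / 1.083778 = 1.3020 × 0.999432
F = 1.3013 USD per GBP

1.3013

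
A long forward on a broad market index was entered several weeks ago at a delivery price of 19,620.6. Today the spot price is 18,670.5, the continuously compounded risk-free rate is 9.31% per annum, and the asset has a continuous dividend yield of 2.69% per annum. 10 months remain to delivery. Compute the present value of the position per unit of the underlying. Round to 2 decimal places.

100.71

Current fair forward for the remaining 10 months: F = S·e^((r − q)·T), (r − q) = 0.0931 − 0.0269 = 0.0662
F = 18670.5 · e^(0.0662 × 10/12) = 18670.5 × 1.05671672 = 19729.4295
Value of long forward = (F − K)·e^(−rT) = (19729.4295 − 19620.6) · e^(−0.0931·10/12)
= 108.8295 × 0.92534991 = 100.71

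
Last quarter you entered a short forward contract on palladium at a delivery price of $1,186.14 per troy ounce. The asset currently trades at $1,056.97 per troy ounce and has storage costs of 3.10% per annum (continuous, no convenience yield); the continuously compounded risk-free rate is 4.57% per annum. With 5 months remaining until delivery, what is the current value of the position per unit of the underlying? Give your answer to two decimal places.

$93.06 per troy ounce

Current fair forward for the remaining 5 months: F = S·e^((r + u)·T), (r + u) = 0.0457 + 0.0310 = 0.0767
F = 1056.97 · e^(0.0767 × 5/12) = 1056.97 × 1.03247448 = 1091.2946
Value of long forward = (F − K)·e^(−rT) = (1091.2946 − 1186.14) · e^(−0.0457·5/12)
= -94.8454 × 0.98113848 = -93.06
Short position value = −(long value) = $93.06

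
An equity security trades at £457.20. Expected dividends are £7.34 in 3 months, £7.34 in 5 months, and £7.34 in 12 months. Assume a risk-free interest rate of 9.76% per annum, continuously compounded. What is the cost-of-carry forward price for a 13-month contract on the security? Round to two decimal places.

PV(dividends) I = 7.34·e^(−0.0976·3/12) + 7.34·e^(−0.0976·5/12) + 7.34·e^(−0.0976·12/12)
I = 7.1631 + 7.0475 + 6.6575 = 20.8681
F = (S − I)·e^(rT) = (457.20 − 20.8681) · e^(0.0976·13/12)
= 436.3319 · e^0.105733 = 436.3319 × 1.111525 = £484.99

£484.99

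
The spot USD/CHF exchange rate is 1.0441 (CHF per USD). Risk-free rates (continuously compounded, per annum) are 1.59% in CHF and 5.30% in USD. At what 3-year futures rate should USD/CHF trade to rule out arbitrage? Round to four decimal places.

0.9341

F = S·e^((r_CHF − r_USD)T) = 1.0441 · e^((0.0159 − 0.0530) × 3)
= 1.0441 · e^-0.111300 = 1.0441 × 0.894670
F = 0.9341 CHF per USD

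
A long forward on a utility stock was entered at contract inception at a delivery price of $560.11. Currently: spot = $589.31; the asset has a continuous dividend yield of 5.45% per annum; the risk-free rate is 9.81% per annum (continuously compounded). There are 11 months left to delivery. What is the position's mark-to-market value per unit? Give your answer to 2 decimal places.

Current fair forward for the remaining 11 months: F = S·e^((r − q)·T), (r − q) = 0.0981 − 0.0545 = 0.0436
F = 589.31 · e^(0.0436 × 11/12) = 589.31 × 1.040776 = 613.3397
Value of long forward = (F − K)·e^(−rT) = (613.3397 − 560.11) · e^(−0.0981·11/12)
= 53.2297 × 0.914000 = 48.65

$48.65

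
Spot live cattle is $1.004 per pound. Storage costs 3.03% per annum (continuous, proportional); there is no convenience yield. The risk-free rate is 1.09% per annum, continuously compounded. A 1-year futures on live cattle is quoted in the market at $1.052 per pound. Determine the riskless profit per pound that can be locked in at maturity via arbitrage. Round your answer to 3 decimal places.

$0.006 per pound

Fair futures: F* = S·e^(carry·T), with carry = (r + u) = 0.0109 + 0.0303 = 0.0412
F* = 1.004 · e^(0.0412 × 1) = 1.004 · e^0.041200 = 1.004 × 1.042060 = $1.0462
Market $1.052 > fair $1.0462: forward overpriced → cash-and-carry (buy spot, short the forward).
At maturity, profit = |F_mkt − F*| = |1.052 − 1.0462| = $0.006 per pound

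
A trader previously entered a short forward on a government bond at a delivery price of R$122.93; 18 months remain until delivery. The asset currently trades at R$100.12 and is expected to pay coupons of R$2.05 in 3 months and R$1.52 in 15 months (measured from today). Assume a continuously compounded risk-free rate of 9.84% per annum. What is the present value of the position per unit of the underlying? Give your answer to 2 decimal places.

PV(remaining coupons) I = 2.05·e^(−0.0984·3/12) + 1.52·e^(−0.0984·15/12) = 3.3443
Current forward F = (S − I)·e^(rT) = (100.12 − 3.3443)·e^(0.0984·18/12) = 96.7757 × 1.159049 = 112.1678
Value (long) = (F − K)·e^(−rT) = (112.1678 − 122.93) × 0.862776 = -9.2854
Short position value = −(long value) = R$9.29

R$9.29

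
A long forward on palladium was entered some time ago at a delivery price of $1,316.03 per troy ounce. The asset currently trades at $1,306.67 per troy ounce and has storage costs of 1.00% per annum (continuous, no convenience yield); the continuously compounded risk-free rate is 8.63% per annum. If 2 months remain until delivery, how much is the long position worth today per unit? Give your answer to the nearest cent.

$11.61 per troy ounce

Current fair forward for the remaining 2 months: F = S·e^((r + u)·T), (r + u) = 0.0863 + 0.0100 = 0.0963
F = 1306.67 · e^(0.0963 × 2/12) = 1306.67 × 1.01617949 = 1327.8113
Value of long forward = (F − K)·e^(−rT) = (1327.8113 − 1316.03) · e^(−0.0863·2/12)
= 11.7813 × 0.98571961 = 11.61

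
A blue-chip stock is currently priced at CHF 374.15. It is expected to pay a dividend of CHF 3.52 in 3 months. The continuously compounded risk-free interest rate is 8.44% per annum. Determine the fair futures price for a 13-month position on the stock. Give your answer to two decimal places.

PV(dividends) I = 3.52·e^(−0.0844·3/12)
I = 3.4465
F = (S − I)·e^(rT) = (374.15 − 3.4465) · e^(0.0844·13/12)
= 370.7035 · e^0.091433 = 370.7035 × 1.095743 = CHF 406.20

CHF 406.20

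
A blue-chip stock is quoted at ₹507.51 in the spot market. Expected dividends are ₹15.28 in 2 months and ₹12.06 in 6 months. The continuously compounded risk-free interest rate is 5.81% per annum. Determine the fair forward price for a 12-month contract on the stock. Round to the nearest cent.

PV(dividends) I = 15.28·e^(−0.0581·2/12) + 12.06·e^(−0.0581·6/12)
I = 15.1328 + 11.7147 = 26.8475
F = (S − I)·e^(rT) = (507.51 − 26.8475) · e^(0.0581·12/12)
= 480.6625 · e^0.058100 = 480.6625 × 1.059821 = ₹509.42

₹509.42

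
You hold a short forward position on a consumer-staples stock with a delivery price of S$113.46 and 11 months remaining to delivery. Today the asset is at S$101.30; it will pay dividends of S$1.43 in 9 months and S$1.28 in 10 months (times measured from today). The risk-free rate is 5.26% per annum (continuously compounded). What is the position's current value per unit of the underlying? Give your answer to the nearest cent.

PV(remaining dividends) I = 1.43·e^(−0.0526·9/12) + 1.28·e^(−0.0526·10/12) = 2.5998
Current forward F = (S − I)·e^(rT) = (101.30 − 2.5998)·e^(0.0526·11/12) = 98.7002 × 1.049398 = 103.5758
Value (long) = (F − K)·e^(−rT) = (103.5758 − 113.46) × 0.952927 = -9.4189
Short position value = −(long value) = S$9.42

S$9.42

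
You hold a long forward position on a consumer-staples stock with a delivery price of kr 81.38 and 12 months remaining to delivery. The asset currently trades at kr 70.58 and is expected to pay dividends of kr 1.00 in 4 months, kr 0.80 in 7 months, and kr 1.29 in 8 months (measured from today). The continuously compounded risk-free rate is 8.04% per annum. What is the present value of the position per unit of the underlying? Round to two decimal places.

PV(remaining dividends) I = 1.00·e^(−0.0804·4/12) + 0.80·e^(−0.0804·7/12) + 1.29·e^(−0.0804·8/12) = 2.9596
Current forward F = (S − I)·e^(rT) = (70.58 − 2.9596)·e^(0.0804·12/12) = 67.6204 × 1.083720 = 73.2816
Value (long) = (F − K)·e^(−rT) = (73.2816 − 81.38) × 0.922747 = -7.4728
Value = -kr 7.47

-kr 7.47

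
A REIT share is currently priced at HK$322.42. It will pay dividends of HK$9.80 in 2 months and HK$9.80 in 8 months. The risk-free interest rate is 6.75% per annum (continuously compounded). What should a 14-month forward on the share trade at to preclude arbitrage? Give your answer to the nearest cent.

PV(dividends) I = 9.80·e^(−0.0675·2/12) + 9.80·e^(−0.0675·8/12)
I = 9.6904 + 9.3688 = 19.0592
F = (S − I)·e^(rT) = (322.42 − 19.0592) · e^(0.0675·14/12)
= 303.3608 · e^0.078750 = 303.3608 × 1.081934 = HK$328.22

HK$328.22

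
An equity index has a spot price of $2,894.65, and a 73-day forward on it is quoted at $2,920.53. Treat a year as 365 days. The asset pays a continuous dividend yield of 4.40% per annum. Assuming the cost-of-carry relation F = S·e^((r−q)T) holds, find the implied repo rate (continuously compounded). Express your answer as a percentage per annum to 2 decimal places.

8.85%

From F = S·e^((r−q)T): (r − q) = ln(F/S)/T
ln(2920.53/2894.65) = ln(1.008941) = 0.008901
(r − q) = 0.008901 / (73/365) = 0.044505
r = ln(F/S)/T + q = 0.044505 + 0.0440 = 0.088505
r = 8.85%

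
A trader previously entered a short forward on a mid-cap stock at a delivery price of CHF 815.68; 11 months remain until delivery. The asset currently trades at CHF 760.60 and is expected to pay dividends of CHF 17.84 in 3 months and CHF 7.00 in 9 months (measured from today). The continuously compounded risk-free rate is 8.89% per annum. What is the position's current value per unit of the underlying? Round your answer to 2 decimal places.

CHF 15.24

PV(remaining dividends) I = 17.84·e^(−0.0889·3/12) + 7.00·e^(−0.0889·9/12) = 23.9964
Current forward F = (S − I)·e^(rT) = (760.60 − 23.9964)·e^(0.0889·11/12) = 736.6036 × 1.084904 = 799.1442
Value (long) = (F − K)·e^(−rT) = (799.1442 − 815.68) × 0.921740 = -15.2417
Short position value = −(long value) = CHF 15.24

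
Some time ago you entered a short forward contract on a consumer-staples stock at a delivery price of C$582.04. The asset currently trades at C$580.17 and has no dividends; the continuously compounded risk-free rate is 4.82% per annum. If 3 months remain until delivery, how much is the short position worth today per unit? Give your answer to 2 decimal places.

Current fair forward for the remaining 3 months: F = S·e^(r·T), r = 0.0482
F = 580.17 · e^(0.0482 × 3/12) = 580.17 × 1.012123 = 587.2034
Value of long forward = (F − K)·e^(−rT) = (587.2034 − 582.04) · e^(−0.0482·3/12)
= 5.1634 × 0.988022 = 5.10
Short position value = −(long value) = -C$5.10

-C$5.10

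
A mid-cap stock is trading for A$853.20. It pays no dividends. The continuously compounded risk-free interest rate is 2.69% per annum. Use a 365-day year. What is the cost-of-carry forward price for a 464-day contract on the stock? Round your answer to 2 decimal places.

A$882.88

F = S·e^(rT) = 853.20 · e^(0.0269 × 464/365)
= 853.20 · e^0.034196 = 853.20 × 1.034787
F = A$882.88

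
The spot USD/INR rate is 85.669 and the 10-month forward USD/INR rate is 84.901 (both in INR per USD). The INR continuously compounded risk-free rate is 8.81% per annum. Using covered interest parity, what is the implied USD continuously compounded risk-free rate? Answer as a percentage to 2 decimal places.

9.89%

F = S·e^((r_INR − r_USD)T) ⇒ r_USD = r_INR − ln(F/S)/T
ln(84.901/85.669) = -0.009005; /(10/12) = -0.010806
r_USD = 0.0881 + 0.010806 = 0.098906
r_USD = 9.89%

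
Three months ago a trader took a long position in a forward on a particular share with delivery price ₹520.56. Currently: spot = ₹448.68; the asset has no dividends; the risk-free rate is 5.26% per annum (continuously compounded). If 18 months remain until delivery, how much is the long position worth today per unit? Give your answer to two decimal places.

-₹32.39

Current fair forward for the remaining 18 months: F = S·e^(r·T), r = 0.0526
F = 448.68 · e^(0.0526 × 18/12) = 448.68 × 1.082096 = 485.5148
Value of long forward = (F − K)·e^(−rT) = (485.5148 − 520.56) · e^(−0.0526·18/12)
= -35.0452 × 0.924132 = -32.39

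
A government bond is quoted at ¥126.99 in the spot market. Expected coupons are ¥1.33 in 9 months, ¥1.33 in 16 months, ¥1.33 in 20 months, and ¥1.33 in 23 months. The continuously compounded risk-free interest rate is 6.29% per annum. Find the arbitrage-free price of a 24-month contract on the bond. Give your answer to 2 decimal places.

¥138.49

PV(coupons) I = 1.33·e^(−0.0629·9/12) + 1.33·e^(−0.0629·16/12) + 1.33·e^(−0.0629·20/12) + 1.33·e^(−0.0629·23/12)
I = 1.2687 + 1.2230 + 1.1976 + 1.1789 = 4.8682
F = (S − I)·e^(rT) = (126.99 − 4.8682) · e^(0.0629·24/12)
= 122.1218 · e^0.125800 = 122.1218 × 1.134055 = ¥138.49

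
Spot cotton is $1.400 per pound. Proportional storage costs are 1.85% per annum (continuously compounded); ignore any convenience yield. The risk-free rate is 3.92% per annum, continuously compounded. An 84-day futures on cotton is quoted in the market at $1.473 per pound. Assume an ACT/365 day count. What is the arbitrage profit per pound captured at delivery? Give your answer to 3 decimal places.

Fair futures: F* = S·e^(carry·T), with carry = (r + u) = 0.0392 + 0.0185 = 0.0577
F* = 1.400 · e^(0.0577 × 84/365) = 1.400 · e^0.013279 = 1.400 × 1.013368 = $1.4187
Market $1.473 > fair $1.4187: forward overpriced → cash-and-carry (buy spot, short the forward).
At maturity, profit = |F_mkt − F*| = |1.473 − 1.4187| = $0.054 per pound

$0.054 per pound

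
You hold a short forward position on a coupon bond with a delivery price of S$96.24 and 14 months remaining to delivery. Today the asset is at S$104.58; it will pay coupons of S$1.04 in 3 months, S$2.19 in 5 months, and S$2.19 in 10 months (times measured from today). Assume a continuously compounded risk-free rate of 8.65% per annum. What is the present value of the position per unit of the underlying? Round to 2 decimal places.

-S$12.41

PV(remaining coupons) I = 1.04·e^(−0.0865·3/12) + 2.19·e^(−0.0865·5/12) + 2.19·e^(−0.0865·10/12) = 5.1679
Current forward F = (S − I)·e^(rT) = (104.58 − 5.1679)·e^(0.0865·14/12) = 99.4121 × 1.106184 = 109.9681
Value (long) = (F − K)·e^(−rT) = (109.9681 − 96.24) × 0.904008 = 12.4103
Short position value = −(long value) = -S$12.41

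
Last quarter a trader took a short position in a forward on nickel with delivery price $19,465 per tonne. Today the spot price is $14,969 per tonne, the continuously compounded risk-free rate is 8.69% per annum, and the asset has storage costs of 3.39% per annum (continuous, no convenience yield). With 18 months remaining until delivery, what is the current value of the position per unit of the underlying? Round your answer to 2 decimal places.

$1336.29 per tonne

Current fair forward for the remaining 18 months: F = S·e^((r + u)·T), (r + u) = 0.0869 + 0.0339 = 0.1208
F = 14969 · e^(0.1208 × 18/12) = 14969 × 1.19865489 = 17942.6650
Value of long forward = (F − K)·e^(−rT) = (17942.6650 − 19465) · e^(−0.0869·18/12)
= -1522.3350 × 0.87778815 = -1336.29
Short position value = −(long value) = $1336.29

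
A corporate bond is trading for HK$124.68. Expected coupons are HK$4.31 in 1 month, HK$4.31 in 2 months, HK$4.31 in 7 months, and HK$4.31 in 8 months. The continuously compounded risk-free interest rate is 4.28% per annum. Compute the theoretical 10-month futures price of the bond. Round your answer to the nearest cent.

PV(coupons) I = 4.31·e^(−0.0428·1/12) + 4.31·e^(−0.0428·2/12) + 4.31·e^(−0.0428·7/12) + 4.31·e^(−0.0428·8/12)
I = 4.2947 + 4.2794 + 4.2037 + 4.1888 = 16.9666
F = (S − I)·e^(rT) = (124.68 − 16.9666) · e^(0.0428·10/12)
= 107.7134 · e^0.035667 = 107.7134 × 1.036311 = HK$111.62

HK$111.62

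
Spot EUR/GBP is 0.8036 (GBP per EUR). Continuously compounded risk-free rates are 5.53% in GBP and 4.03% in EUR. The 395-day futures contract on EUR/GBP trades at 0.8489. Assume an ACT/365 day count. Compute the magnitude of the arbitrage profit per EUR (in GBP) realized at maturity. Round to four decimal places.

Fair futures: F* = S·e^(carry·T), with carry = (r_GBP − r_EUR) = 0.0553 − 0.0403 = 0.0150
F* = 0.8036 · e^(0.0150 × 395/365) = 0.8036 · e^0.016233 = 0.8036 × 1.016365 = 0.8168
Market 0.8489 > fair 0.8168: forward overpriced → cash-and-carry (buy spot, short the forward).
At maturity, profit = |F_mkt − F*| = |0.8489 − 0.8168| = 0.0321 per EUR (in GBP)

0.0321 per EUR (in GBP)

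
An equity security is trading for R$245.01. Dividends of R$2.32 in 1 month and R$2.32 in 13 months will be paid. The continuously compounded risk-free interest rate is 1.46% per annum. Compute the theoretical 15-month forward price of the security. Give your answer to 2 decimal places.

R$244.84

PV(dividends) I = 2.32·e^(−0.0146·1/12) + 2.32·e^(−0.0146·13/12)
I = 2.3172 + 2.2836 = 4.6008
F = (S − I)·e^(rT) = (245.01 − 4.6008) · e^(0.0146·15/12)
= 240.4092 · e^0.018250 = 240.4092 × 1.018418 = R$244.84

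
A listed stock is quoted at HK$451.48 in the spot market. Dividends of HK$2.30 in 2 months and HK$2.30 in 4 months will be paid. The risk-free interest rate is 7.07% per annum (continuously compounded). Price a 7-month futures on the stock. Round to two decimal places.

HK$465.78

PV(dividends) I = 2.30·e^(−0.0707·2/12) + 2.30·e^(−0.0707·4/12)
I = 2.2731 + 2.2464 = 4.5195
F = (S − I)·e^(rT) = (451.48 − 4.5195) · e^(0.0707·7/12)
= 446.9605 · e^0.041242 = 446.9605 × 1.042104 = HK$465.78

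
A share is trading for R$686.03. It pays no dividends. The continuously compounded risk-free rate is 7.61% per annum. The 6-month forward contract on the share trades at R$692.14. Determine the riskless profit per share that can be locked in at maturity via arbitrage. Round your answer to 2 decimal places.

Fair forward: F* = S·e^(carry·T), with carry = r = 0.0761
F* = 686.03 · e^(0.0761 × 6/12) = 686.03 · e^0.038050 = 686.03 × 1.038783 = R$712.6363
Market R$692.14 < fair R$712.6363: forward underpriced → reverse cash-and-carry (short spot, go long the forward).
At maturity, profit = |F_mkt − F*| = |692.14 − 712.6363| = R$20.50 per share

R$20.50 per share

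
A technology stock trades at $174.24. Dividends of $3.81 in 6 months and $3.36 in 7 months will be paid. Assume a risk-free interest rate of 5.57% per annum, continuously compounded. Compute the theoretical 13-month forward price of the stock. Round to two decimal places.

$177.69

PV(dividends) I = 3.81·e^(−0.0557·6/12) + 3.36·e^(−0.0557·7/12)
I = 3.7054 + 3.2526 = 6.9580
F = (S − I)·e^(rT) = (174.24 − 6.9580) · e^(0.0557·13/12)
= 167.2820 · e^0.060342 = 167.2820 × 1.062200 = $177.69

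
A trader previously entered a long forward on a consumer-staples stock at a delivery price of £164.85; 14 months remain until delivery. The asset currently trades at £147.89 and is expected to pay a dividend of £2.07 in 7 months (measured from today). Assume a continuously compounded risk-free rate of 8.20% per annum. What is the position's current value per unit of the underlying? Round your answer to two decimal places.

-£3.89

PV(remaining dividends) I = 2.07·e^(−0.0820·7/12) = 1.9733
Current forward F = (S − I)·e^(rT) = (147.89 − 1.9733)·e^(0.0820·14/12) = 145.9167 × 1.100392 = 160.5656
Value (long) = (F − K)·e^(−rT) = (160.5656 − 164.85) × 0.908767 = -3.8935
Value = -£3.89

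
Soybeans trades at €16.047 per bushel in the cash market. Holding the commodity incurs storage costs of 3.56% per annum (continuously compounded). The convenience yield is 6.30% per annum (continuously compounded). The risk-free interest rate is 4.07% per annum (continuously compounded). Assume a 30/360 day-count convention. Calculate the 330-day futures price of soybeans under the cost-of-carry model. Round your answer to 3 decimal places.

Net carry = r + u − y = 0.0407 + 0.0356 − 0.0630 = 0.0133
F = S·e^((r+u−y)T) = 16.047 · e^(0.0133 × 330/360) = 16.047 · e^0.012192
= 16.047 × 1.012267 = €16.244 per bushel

€16.244 per bushel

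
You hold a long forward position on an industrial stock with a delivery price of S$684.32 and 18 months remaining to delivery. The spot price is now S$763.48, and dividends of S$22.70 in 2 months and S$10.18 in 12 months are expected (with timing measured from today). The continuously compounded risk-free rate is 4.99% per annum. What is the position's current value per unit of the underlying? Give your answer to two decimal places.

S$96.31

PV(remaining dividends) I = 22.70·e^(−0.0499·2/12) + 10.18·e^(−0.0499·12/12) = 32.1965
Current forward F = (S − I)·e^(rT) = (763.48 − 32.1965)·e^(0.0499·18/12) = 731.2835 × 1.077722 = 788.1203
Value (long) = (F − K)·e^(−rT) = (788.1203 − 684.32) × 0.927883 = 96.3145
Value = S$96.31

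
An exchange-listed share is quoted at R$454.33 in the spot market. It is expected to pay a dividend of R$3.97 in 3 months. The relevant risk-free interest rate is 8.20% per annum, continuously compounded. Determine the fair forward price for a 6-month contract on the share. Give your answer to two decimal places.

R$469.29

PV(dividends) I = 3.97·e^(−0.0820·3/12)
I = 3.8894
F = (S − I)·e^(rT) = (454.33 − 3.8894) · e^(0.0820·6/12)
= 450.4406 · e^0.041000 = 450.4406 × 1.041852 = R$469.29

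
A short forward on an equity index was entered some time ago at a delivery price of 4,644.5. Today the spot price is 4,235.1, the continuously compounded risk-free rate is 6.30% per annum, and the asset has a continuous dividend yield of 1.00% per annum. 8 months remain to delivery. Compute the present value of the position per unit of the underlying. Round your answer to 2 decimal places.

Current fair forward for the remaining 8 months: F = S·e^((r − q)·T), (r − q) = 0.0630 − 0.0100 = 0.0530
F = 4235.1 · e^(0.0530 × 8/12) = 4235.1 × 1.03596497 = 4387.4152
Value of long forward = (F − K)·e^(−rT) = (4387.4152 − 4644.5) · e^(−0.0630·8/12)
= -257.0848 × 0.95886978 = -246.51
Short position value = −(long value) = 246.51

246.51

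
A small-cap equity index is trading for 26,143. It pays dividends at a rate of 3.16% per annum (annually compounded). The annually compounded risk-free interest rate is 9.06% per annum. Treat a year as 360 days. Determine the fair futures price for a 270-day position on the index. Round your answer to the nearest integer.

27,257

F = S · (1+r)^T / (1+q)^T
= 26143 × 1.067208 / 1.023608 = 26143 × 1.042594
F = 27,257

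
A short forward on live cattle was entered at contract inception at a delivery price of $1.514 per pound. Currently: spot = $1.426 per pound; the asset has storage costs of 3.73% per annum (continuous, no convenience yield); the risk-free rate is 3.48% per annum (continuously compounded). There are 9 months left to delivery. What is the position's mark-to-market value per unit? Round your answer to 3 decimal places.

$0.009 per pound

Current fair forward for the remaining 9 months: F = S·e^((r + u)·T), (r + u) = 0.0348 + 0.0373 = 0.0721
F = 1.426 · e^(0.0721 × 9/12) = 1.426 × 1.055564 = 1.5052
Value of long forward = (F − K)·e^(−rT) = (1.5052 − 1.514) · e^(−0.0348·9/12)
= -0.0088 × 0.974238 = -0.009
Short position value = −(long value) = $0.009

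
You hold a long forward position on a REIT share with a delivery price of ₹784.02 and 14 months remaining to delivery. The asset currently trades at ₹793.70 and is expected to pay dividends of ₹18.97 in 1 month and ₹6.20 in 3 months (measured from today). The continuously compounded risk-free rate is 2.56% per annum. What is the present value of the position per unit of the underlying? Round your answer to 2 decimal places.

PV(remaining dividends) I = 18.97·e^(−0.0256·1/12) + 6.20·e^(−0.0256·3/12) = 25.0900
Current forward F = (S − I)·e^(rT) = (793.70 − 25.0900)·e^(0.0256·14/12) = 768.6100 × 1.030317 = 791.9119
Value (long) = (F − K)·e^(−rT) = (791.9119 − 784.02) × 0.970575 = 7.6597
Value = ₹7.66

₹7.66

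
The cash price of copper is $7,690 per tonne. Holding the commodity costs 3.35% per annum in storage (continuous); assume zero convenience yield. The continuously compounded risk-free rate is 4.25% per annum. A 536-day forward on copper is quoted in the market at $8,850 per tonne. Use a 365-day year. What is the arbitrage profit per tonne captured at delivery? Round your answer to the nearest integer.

Fair forward: F* = S·e^(carry·T), with carry = (r + u) = 0.0425 + 0.0335 = 0.0760
F* = 7690 · e^(0.0760 × 536/365) = 7690 · e^0.111605 = 7690 × 1.118071 = $8597.9660
Market $8850 > fair $8597.9660: forward overpriced → cash-and-carry (buy spot, short the forward).
At maturity, profit = |F_mkt − F*| = |8850 − 8597.9660| = $252 per tonne

$252 per tonne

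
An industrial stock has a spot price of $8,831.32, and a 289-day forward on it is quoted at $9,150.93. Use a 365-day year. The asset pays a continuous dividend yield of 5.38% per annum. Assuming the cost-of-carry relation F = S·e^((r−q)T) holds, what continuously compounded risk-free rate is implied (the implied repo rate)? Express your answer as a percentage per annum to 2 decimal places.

9.87%

From F = S·e^((r−q)T): (r − q) = ln(F/S)/T
ln(9150.93/8831.32) = ln(1.036191) = 0.035551
(r − q) = 0.035551 / (289/365) = 0.044900
r = ln(F/S)/T + q = 0.044900 + 0.0538 = 0.098700
r = 9.87%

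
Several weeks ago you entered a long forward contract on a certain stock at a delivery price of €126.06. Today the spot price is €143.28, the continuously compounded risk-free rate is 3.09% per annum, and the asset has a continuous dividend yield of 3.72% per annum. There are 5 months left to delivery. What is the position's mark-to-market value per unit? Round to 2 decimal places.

Current fair forward for the remaining 5 months: F = S·e^((r − q)·T), (r − q) = 0.0309 − 0.0372 = -0.0063
F = 143.28 · e^(-0.0063 × 5/12) = 143.28 × 0.997378 = 142.9043
Value of long forward = (F − K)·e^(−rT) = (142.9043 − 126.06) · e^(−0.0309·5/12)
= 16.8443 × 0.987208 = 16.63

€16.63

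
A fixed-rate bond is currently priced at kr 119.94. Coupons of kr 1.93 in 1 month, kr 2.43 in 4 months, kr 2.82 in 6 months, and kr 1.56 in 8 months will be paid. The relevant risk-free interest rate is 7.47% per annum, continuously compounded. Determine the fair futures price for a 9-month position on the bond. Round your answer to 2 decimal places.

kr 117.87

PV(coupons) I = 1.93·e^(−0.0747·1/12) + 2.43·e^(−0.0747·4/12) + 2.82·e^(−0.0747·6/12) + 1.56·e^(−0.0747·8/12)
I = 1.9180 + 2.3702 + 2.7166 + 1.4842 = 8.4890
F = (S − I)·e^(rT) = (119.94 − 8.4890) · e^(0.0747·9/12)
= 111.4510 · e^0.056025 = 111.4510 × 1.057624 = kr 117.87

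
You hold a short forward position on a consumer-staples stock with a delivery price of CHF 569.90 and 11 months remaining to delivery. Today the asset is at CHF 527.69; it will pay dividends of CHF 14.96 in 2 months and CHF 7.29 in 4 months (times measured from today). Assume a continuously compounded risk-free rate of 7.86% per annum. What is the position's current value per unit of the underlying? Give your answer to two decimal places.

PV(remaining dividends) I = 14.96·e^(−0.0786·2/12) + 7.29·e^(−0.0786·4/12) = 21.8668
Current forward F = (S − I)·e^(rT) = (527.69 − 21.8668)·e^(0.0786·11/12) = 505.8232 × 1.074709 = 543.6127
Value (long) = (F − K)·e^(−rT) = (543.6127 − 569.90) × 0.930484 = -24.4599
Short position value = −(long value) = CHF 24.46

CHF 24.46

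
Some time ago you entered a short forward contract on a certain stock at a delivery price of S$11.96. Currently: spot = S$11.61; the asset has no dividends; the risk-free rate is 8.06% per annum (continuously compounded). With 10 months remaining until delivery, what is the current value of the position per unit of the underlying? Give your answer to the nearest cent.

-S$0.43

Current fair forward for the remaining 10 months: F = S·e^(r·T), r = 0.0806
F = 11.61 · e^(0.0806 × 10/12) = 11.61 × 1.069474 = 12.4166
Value of long forward = (F − K)·e^(−rT) = (12.4166 − 11.96) · e^(−0.0806·10/12)
= 0.4566 × 0.935039 = 0.43
Short position value = −(long value) = -S$0.43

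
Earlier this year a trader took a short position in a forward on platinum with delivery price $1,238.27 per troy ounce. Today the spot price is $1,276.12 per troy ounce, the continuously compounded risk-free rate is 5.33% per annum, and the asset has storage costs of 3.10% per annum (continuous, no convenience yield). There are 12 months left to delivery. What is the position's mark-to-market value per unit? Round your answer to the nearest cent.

-$142.30 per troy ounce

Current fair forward for the remaining 12 months: F = S·e^((r + u)·T), (r + u) = 0.0533 + 0.0310 = 0.0843
F = 1276.12 · e^(0.0843 × 12/12) = 1276.12 × 1.08795523 = 1388.3614
Value of long forward = (F − K)·e^(−rT) = (1388.3614 − 1238.27) · e^(−0.0533·12/12)
= 150.0914 × 0.94809554 = 142.30
Short position value = −(long value) = -$142.30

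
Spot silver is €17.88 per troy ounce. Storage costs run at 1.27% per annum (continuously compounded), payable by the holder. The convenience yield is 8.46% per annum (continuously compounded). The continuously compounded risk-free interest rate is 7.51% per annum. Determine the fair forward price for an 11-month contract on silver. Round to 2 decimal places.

€17.93 per troy ounce

Net carry = r + u − y = 0.0751 + 0.0127 − 0.0846 = 0.0032
F = S·e^((r+u−y)T) = 17.88 · e^(0.0032 × 11/12) = 17.88 · e^0.002933
= 17.88 × 1.002937 = €17.93 per troy ounce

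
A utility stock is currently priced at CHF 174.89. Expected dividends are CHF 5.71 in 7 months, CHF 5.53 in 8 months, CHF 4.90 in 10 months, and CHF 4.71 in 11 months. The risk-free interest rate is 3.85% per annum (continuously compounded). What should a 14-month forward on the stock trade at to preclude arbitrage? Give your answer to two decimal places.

CHF 161.73

PV(dividends) I = 5.71·e^(−0.0385·7/12) + 5.53·e^(−0.0385·8/12) + 4.90·e^(−0.0385·10/12) + 4.71·e^(−0.0385·11/12)
I = 5.5832 + 5.3899 + 4.7453 + 4.5467 = 20.2651
F = (S − I)·e^(rT) = (174.89 − 20.2651) · e^(0.0385·14/12)
= 154.6249 · e^0.044917 = 154.6249 × 1.045941 = CHF 161.73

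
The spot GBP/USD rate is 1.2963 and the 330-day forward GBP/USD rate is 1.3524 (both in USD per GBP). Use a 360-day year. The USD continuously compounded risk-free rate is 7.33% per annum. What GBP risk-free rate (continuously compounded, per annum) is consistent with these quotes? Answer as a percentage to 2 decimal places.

2.71%

F = S·e^((r_USD − r_GBP)T) ⇒ r_GBP = r_USD − ln(F/S)/T
ln(1.3524/1.2963) = 0.042367; /(330/360) = 0.046219
r_GBP = 0.0733 − 0.046219 = 0.027081
r_GBP = 2.71%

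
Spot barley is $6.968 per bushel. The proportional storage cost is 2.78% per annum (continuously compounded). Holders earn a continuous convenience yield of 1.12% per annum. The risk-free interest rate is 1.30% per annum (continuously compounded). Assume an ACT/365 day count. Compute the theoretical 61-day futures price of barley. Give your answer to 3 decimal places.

$7.003 per bushel

Net carry = r + u − y = 0.0130 + 0.0278 − 0.0112 = 0.0296
F = S·e^((r+u−y)T) = 6.968 · e^(0.0296 × 61/365) = 6.968 · e^0.004947
= 6.968 × 1.004959 = $7.003 per bushel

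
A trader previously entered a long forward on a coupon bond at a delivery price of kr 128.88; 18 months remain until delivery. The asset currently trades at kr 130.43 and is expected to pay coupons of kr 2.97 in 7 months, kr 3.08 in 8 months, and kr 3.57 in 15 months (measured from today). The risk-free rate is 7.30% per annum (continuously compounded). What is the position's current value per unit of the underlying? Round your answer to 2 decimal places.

PV(remaining coupons) I = 2.97·e^(−0.0730·7/12) + 3.08·e^(−0.0730·8/12) + 3.57·e^(−0.0730·15/12) = 9.0385
Current forward F = (S − I)·e^(rT) = (130.43 − 9.0385)·e^(0.0730·18/12) = 121.3915 × 1.115720 = 135.4389
Value (long) = (F − K)·e^(−rT) = (135.4389 − 128.88) × 0.896282 = 5.8786
Value = kr 5.88

kr 5.88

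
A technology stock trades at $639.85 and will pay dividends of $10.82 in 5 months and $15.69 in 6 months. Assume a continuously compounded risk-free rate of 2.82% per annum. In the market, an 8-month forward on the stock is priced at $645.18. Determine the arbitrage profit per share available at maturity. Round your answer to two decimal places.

$19.85 per share

PV(dividends) I = 10.82·e^(−0.0282·5/12) + 15.69·e^(−0.0282·6/12) = 26.1639
Fair forward F* = (S − I)·e^(rT) = (639.85 − 26.1639)·e^0.018800 = 613.6861 × 1.018978 = 625.3326
Market $645.18 > fair 625.3326: forward overpriced → cash-and-carry (borrow at r, buy the stock and collect the dividends, short the forward).
Profit at T = |F_mkt − F*| = |645.18 − 625.3326| = $19.85 per share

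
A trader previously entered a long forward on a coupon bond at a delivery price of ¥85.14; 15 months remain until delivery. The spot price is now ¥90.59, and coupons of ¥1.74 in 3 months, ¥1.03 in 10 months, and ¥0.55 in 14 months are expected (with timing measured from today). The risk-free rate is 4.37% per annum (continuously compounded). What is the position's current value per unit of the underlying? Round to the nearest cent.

PV(remaining coupons) I = 1.74·e^(−0.0437·3/12) + 1.03·e^(−0.0437·10/12) + 0.55·e^(−0.0437·14/12) = 3.2369
Current forward F = (S − I)·e^(rT) = (90.59 − 3.2369)·e^(0.0437·15/12) = 87.3531 × 1.056144 = 92.2575
Value (long) = (F − K)·e^(−rT) = (92.2575 − 85.14) × 0.946840 = 6.7391
Value = ¥6.74

¥6.74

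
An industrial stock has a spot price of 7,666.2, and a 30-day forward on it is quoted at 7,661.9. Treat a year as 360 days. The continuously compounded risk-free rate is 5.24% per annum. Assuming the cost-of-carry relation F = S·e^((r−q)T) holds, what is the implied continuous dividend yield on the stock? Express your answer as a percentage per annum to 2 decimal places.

5.91%

From F = S·e^((r−q)T): (r − q) = ln(F/S)/T
ln(7661.9/7666.2) = ln(0.999439) = -0.000561
(r − q) = -0.000561 / (30/360) = -0.006732
q = r − ln(F/S)/T = 0.0524 + 0.006732 = 0.059132
q = 5.91%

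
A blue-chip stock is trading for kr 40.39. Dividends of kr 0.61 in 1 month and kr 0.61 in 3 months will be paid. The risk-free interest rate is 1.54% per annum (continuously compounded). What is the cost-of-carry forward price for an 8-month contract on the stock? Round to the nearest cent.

PV(dividends) I = 0.61·e^(−0.0154·1/12) + 0.61·e^(−0.0154·3/12)
I = 0.6092 + 0.6077 = 1.2169
F = (S − I)·e^(rT) = (40.39 − 1.2169) · e^(0.0154·8/12)
= 39.1731 · e^0.010267 = 39.1731 × 1.010320 = kr 39.58

kr 39.58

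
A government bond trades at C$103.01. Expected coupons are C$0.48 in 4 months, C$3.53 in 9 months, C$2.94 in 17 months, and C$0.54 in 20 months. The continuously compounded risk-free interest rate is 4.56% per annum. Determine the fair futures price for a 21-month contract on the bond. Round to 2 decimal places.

C$103.83

PV(coupons) I = 0.48·e^(−0.0456·4/12) + 3.53·e^(−0.0456·9/12) + 2.94·e^(−0.0456·17/12) + 0.54·e^(−0.0456·20/12)
I = 0.4728 + 3.4113 + 2.7561 + 0.5005 = 7.1407
F = (S − I)·e^(rT) = (103.01 − 7.1407) · e^(0.0456·21/12)
= 95.8693 · e^0.079800 = 95.8693 × 1.083070 = C$103.83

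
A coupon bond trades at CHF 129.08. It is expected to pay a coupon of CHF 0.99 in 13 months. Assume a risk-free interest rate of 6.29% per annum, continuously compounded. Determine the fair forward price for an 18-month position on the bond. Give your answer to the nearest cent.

CHF 140.84

PV(coupons) I = 0.99·e^(−0.0629·13/12)
I = 0.9248
F = (S − I)·e^(rT) = (129.08 − 0.9248) · e^(0.0629·18/12)
= 128.1552 · e^0.094350 = 128.1552 × 1.098944 = CHF 140.84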